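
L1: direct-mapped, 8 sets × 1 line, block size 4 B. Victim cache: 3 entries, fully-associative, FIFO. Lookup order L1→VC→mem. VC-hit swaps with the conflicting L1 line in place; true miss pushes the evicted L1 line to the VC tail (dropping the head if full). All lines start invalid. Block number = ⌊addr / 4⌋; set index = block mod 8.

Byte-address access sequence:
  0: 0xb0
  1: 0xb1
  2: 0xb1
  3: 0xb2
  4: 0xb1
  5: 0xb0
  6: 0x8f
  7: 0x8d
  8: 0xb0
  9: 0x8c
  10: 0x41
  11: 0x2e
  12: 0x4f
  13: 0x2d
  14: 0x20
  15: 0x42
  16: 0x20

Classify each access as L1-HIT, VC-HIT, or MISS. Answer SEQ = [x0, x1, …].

SEQ = [MISS, L1-HIT, L1-HIT, L1-HIT, L1-HIT, L1-HIT, MISS, L1-HIT, L1-HIT, L1-HIT, MISS, MISS, MISS, VC-HIT, MISS, VC-HIT, VC-HIT]

#0 0xb0→b44/s4 MISS; vc=[]
#1 0xb1→b44/s4 L1-HIT; vc=[]
#2 0xb1→b44/s4 L1-HIT; vc=[]
#3 0xb2→b44/s4 L1-HIT; vc=[]
#4 0xb1→b44/s4 L1-HIT; vc=[]
#5 0xb0→b44/s4 L1-HIT; vc=[]
#6 0x8f→b35/s3 MISS; vc=[]
#7 0x8d→b35/s3 L1-HIT; vc=[]
#8 0xb0→b44/s4 L1-HIT; vc=[]
#9 0x8c→b35/s3 L1-HIT; vc=[]
#10 0x41→b16/s0 MISS; vc=[]
#11 0x2e→b11/s3 MISS; vc=[35]
#12 0x4f→b19/s3 MISS; vc=[35,11]
#13 0x2d→b11/s3 VC-HIT; vc=[35,19]
#14 0x20→b8/s0 MISS; vc=[35,19,16]
#15 0x42→b16/s0 VC-HIT; vc=[35,19,8]
#16 0x20→b8/s0 VC-HIT; vc=[35,19,16]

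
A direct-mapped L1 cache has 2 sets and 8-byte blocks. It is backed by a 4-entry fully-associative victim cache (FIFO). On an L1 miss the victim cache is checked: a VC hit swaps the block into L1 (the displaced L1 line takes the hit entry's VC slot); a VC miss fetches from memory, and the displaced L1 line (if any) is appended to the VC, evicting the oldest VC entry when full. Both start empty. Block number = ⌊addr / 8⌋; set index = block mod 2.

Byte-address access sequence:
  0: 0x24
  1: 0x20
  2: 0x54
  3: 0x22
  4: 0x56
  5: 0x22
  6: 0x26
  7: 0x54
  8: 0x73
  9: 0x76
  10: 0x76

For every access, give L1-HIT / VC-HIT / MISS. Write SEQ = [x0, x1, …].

SEQ = [MISS, L1-HIT, MISS, VC-HIT, VC-HIT, VC-HIT, L1-HIT, VC-HIT, MISS, L1-HIT, L1-HIT]

0: 0x24 (blk 4, set 0) → MISS  vc=[]
1: 0x20 (blk 4, set 0) → L1-HIT  vc=[]
2: 0x54 (blk 10, set 0) → MISS  vc=[4]
3: 0x22 (blk 4, set 0) → VC-HIT  vc=[10]
4: 0x56 (blk 10, set 0) → VC-HIT  vc=[4]
5: 0x22 (blk 4, set 0) → VC-HIT  vc=[10]
6: 0x26 (blk 4, set 0) → L1-HIT  vc=[10]
7: 0x54 (blk 10, set 0) → VC-HIT  vc=[4]
8: 0x73 (blk 14, set 0) → MISS  vc=[4, 10]
9: 0x76 (blk 14, set 0) → L1-HIT  vc=[4, 10]
10: 0x76 (blk 14, set 0) → L1-HIT  vc=[4, 10]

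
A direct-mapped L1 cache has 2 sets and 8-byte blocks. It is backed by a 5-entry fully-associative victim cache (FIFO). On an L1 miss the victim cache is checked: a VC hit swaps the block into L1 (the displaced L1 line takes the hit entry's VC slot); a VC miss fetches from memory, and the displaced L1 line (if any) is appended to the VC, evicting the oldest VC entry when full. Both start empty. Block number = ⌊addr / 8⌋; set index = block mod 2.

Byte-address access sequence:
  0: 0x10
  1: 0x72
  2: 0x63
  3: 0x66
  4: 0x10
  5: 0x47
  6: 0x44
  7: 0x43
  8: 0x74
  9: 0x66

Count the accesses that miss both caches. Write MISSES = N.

0: 0x10 (blk 2, set 0) → MISS  vc=[]
1: 0x72 (blk 14, set 0) → MISS  vc=[2]
2: 0x63 (blk 12, set 0) → MISS  vc=[2, 14]
3: 0x66 (blk 12, set 0) → L1-HIT  vc=[2, 14]
4: 0x10 (blk 2, set 0) → VC-HIT  vc=[12, 14]
5: 0x47 (blk 8, set 0) → MISS  vc=[12, 14, 2]
6: 0x44 (blk 8, set 0) → L1-HIT  vc=[12, 14, 2]
7: 0x43 (blk 8, set 0) → L1-HIT  vc=[12, 14, 2]
8: 0x74 (blk 14, set 0) → VC-HIT  vc=[12, 8, 2]
9: 0x66 (blk 12, set 0) → VC-HIT  vc=[14, 8, 2]

MISSES = 4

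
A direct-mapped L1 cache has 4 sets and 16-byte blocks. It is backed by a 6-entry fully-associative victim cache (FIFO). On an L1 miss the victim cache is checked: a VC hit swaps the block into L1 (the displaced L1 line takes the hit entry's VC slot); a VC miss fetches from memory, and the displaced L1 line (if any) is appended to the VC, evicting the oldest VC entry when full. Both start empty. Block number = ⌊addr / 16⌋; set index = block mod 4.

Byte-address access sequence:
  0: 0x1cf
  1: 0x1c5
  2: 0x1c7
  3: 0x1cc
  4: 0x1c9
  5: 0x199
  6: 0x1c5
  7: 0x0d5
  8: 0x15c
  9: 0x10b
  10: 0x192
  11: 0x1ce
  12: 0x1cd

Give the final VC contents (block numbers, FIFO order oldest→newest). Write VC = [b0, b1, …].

0: 0x1cf (blk 28, set 0) → MISS  vc=[]
1: 0x1c5 (blk 28, set 0) → L1-HIT  vc=[]
2: 0x1c7 (blk 28, set 0) → L1-HIT  vc=[]
3: 0x1cc (blk 28, set 0) → L1-HIT  vc=[]
4: 0x1c9 (blk 28, set 0) → L1-HIT  vc=[]
5: 0x199 (blk 25, set 1) → MISS  vc=[]
6: 0x1c5 (blk 28, set 0) → L1-HIT  vc=[]
7: 0xd5 (blk 13, set 1) → MISS  vc=[25]
8: 0x15c (blk 21, set 1) → MISS  vc=[25, 13]
9: 0x10b (blk 16, set 0) → MISS  vc=[25, 13, 28]
10: 0x192 (blk 25, set 1) → VC-HIT  vc=[21, 13, 28]
11: 0x1ce (blk 28, set 0) → VC-HIT  vc=[21, 13, 16]
12: 0x1cd (blk 28, set 0) → L1-HIT  vc=[21, 13, 16]

VC = [21, 13, 16]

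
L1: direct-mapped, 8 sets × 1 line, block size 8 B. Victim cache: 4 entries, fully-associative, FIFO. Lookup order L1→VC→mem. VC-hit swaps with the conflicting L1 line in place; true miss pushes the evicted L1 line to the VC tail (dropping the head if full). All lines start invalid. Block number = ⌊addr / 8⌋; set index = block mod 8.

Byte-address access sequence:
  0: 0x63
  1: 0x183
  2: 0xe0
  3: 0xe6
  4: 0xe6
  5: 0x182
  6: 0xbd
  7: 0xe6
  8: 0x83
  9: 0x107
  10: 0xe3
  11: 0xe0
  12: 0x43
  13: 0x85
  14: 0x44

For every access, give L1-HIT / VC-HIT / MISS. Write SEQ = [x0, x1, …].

SEQ = [MISS, MISS, MISS, L1-HIT, L1-HIT, L1-HIT, MISS, L1-HIT, MISS, MISS, L1-HIT, L1-HIT, MISS, VC-HIT, VC-HIT]

0: 0x63 (blk 12, set 4) → MISS  vc=[]
1: 0x183 (blk 48, set 0) → MISS  vc=[]
2: 0xe0 (blk 28, set 4) → MISS  vc=[12]
3: 0xe6 (blk 28, set 4) → L1-HIT  vc=[12]
4: 0xe6 (blk 28, set 4) → L1-HIT  vc=[12]
5: 0x182 (blk 48, set 0) → L1-HIT  vc=[12]
6: 0xbd (blk 23, set 7) → MISS  vc=[12]
7: 0xe6 (blk 28, set 4) → L1-HIT  vc=[12]
8: 0x83 (blk 16, set 0) → MISS  vc=[12, 48]
9: 0x107 (blk 32, set 0) → MISS  vc=[12, 48, 16]
10: 0xe3 (blk 28, set 4) → L1-HIT  vc=[12, 48, 16]
11: 0xe0 (blk 28, set 4) → L1-HIT  vc=[12, 48, 16]
12: 0x43 (blk 8, set 0) → MISS  vc=[12, 48, 16, 32]
13: 0x85 (blk 16, set 0) → VC-HIT  vc=[12, 48, 8, 32]
14: 0x44 (blk 8, set 0) → VC-HIT  vc=[12, 48, 16, 32]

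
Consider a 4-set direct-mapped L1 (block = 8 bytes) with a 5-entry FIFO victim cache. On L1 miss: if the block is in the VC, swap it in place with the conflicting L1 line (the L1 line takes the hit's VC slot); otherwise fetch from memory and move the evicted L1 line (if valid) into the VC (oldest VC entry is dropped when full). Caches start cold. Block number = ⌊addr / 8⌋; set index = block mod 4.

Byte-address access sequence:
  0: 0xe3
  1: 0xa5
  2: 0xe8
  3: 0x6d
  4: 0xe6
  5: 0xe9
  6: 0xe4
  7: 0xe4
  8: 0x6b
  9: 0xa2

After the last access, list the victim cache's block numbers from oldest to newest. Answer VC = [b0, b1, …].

#0 0xe3→b28/s0 MISS; vc=[]
#1 0xa5→b20/s0 MISS; vc=[28]
#2 0xe8→b29/s1 MISS; vc=[28]
#3 0x6d→b13/s1 MISS; vc=[28,29]
#4 0xe6→b28/s0 VC-HIT; vc=[20,29]
#5 0xe9→b29/s1 VC-HIT; vc=[20,13]
#6 0xe4→b28/s0 L1-HIT; vc=[20,13]
#7 0xe4→b28/s0 L1-HIT; vc=[20,13]
#8 0x6b→b13/s1 VC-HIT; vc=[20,29]
#9 0xa2→b20/s0 VC-HIT; vc=[28,29]

VC = [28, 29]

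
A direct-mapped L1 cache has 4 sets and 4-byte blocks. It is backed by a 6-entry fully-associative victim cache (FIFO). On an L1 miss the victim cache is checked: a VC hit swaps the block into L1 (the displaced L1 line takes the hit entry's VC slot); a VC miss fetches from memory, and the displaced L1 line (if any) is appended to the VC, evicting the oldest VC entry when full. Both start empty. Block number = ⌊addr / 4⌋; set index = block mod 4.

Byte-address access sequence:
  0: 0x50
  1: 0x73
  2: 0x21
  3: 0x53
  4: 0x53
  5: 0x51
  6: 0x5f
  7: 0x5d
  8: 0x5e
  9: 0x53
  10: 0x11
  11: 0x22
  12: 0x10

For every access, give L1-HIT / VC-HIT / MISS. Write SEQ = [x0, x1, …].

0: 0x50 (blk 20, set 0) → MISS  vc=[]
1: 0x73 (blk 28, set 0) → MISS  vc=[20]
2: 0x21 (blk 8, set 0) → MISS  vc=[20, 28]
3: 0x53 (blk 20, set 0) → VC-HIT  vc=[8, 28]
4: 0x53 (blk 20, set 0) → L1-HIT  vc=[8, 28]
5: 0x51 (blk 20, set 0) → L1-HIT  vc=[8, 28]
6: 0x5f (blk 23, set 3) → MISS  vc=[8, 28]
7: 0x5d (blk 23, set 3) → L1-HIT  vc=[8, 28]
8: 0x5e (blk 23, set 3) → L1-HIT  vc=[8, 28]
9: 0x53 (blk 20, set 0) → L1-HIT  vc=[8, 28]
10: 0x11 (blk 4, set 0) → MISS  vc=[8, 28, 20]
11: 0x22 (blk 8, set 0) → VC-HIT  vc=[4, 28, 20]
12: 0x10 (blk 4, set 0) → VC-HIT  vc=[8, 28, 20]

SEQ = [MISS, MISS, MISS, VC-HIT, L1-HIT, L1-HIT, MISS, L1-HIT, L1-HIT, L1-HIT, MISS, VC-HIT, VC-HIT]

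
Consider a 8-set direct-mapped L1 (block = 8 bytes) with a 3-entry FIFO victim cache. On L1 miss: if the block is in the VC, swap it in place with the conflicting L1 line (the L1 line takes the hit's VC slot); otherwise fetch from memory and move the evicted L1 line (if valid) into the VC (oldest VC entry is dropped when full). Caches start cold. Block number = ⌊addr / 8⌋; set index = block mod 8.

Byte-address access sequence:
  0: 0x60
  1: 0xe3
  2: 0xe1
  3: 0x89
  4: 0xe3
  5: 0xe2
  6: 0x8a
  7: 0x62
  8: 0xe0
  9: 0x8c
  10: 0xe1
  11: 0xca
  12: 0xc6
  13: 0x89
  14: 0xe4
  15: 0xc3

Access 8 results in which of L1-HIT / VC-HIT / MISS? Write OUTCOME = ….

OUTCOME = VC-HIT

0: 0x60 (blk 12, set 4) → MISS  vc=[]
1: 0xe3 (blk 28, set 4) → MISS  vc=[12]
2: 0xe1 (blk 28, set 4) → L1-HIT  vc=[12]
3: 0x89 (blk 17, set 1) → MISS  vc=[12]
4: 0xe3 (blk 28, set 4) → L1-HIT  vc=[12]
5: 0xe2 (blk 28, set 4) → L1-HIT  vc=[12]
6: 0x8a (blk 17, set 1) → L1-HIT  vc=[12]
7: 0x62 (blk 12, set 4) → VC-HIT  vc=[28]
8: 0xe0 (blk 28, set 4) → VC-HIT  vc=[12]
9: 0x8c (blk 17, set 1) → L1-HIT  vc=[12]
10: 0xe1 (blk 28, set 4) → L1-HIT  vc=[12]
11: 0xca (blk 25, set 1) → MISS  vc=[12, 17]
12: 0xc6 (blk 24, set 0) → MISS  vc=[12, 17]
13: 0x89 (blk 17, set 1) → VC-HIT  vc=[12, 25]
14: 0xe4 (blk 28, set 4) → L1-HIT  vc=[12, 25]
15: 0xc3 (blk 24, set 0) → L1-HIT  vc=[12, 25]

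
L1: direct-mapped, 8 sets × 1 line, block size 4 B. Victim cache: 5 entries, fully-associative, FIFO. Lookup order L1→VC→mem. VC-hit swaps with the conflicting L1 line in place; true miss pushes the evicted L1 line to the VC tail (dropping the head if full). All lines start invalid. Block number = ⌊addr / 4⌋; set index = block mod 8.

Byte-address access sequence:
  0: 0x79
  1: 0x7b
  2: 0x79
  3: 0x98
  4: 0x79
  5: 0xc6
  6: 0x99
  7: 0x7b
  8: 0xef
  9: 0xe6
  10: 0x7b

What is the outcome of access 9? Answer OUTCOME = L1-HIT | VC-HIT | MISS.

  [0] addr=0x79 blk=30 s=6: MISS | VC []
  [1] addr=0x7b blk=30 s=6: L1-HIT | VC []
  [2] addr=0x79 blk=30 s=6: L1-HIT | VC []
  [3] addr=0x98 blk=38 s=6: MISS | VC [30]
  [4] addr=0x79 blk=30 s=6: VC-HIT | VC [38]
  [5] addr=0xc6 blk=49 s=1: MISS | VC [38]
  [6] addr=0x99 blk=38 s=6: VC-HIT | VC [30]
  [7] addr=0x7b blk=30 s=6: VC-HIT | VC [38]
  [8] addr=0xef blk=59 s=3: MISS | VC [38]
  [9] addr=0xe6 blk=57 s=1: MISS | VC [38, 49]
  [10] addr=0x7b blk=30 s=6: L1-HIT | VC [38, 49]

OUTCOME = MISS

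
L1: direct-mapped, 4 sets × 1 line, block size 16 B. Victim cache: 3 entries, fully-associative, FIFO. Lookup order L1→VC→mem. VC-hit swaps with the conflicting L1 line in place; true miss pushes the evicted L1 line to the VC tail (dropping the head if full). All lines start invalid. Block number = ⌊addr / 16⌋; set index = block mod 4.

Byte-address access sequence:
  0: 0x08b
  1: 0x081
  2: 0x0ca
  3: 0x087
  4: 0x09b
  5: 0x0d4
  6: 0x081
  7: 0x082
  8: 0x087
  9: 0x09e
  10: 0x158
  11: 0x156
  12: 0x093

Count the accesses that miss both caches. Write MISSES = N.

  [0] addr=0x8b blk=8 s=0: MISS | VC []
  [1] addr=0x81 blk=8 s=0: L1-HIT | VC []
  [2] addr=0xca blk=12 s=0: MISS | VC [8]
  [3] addr=0x87 blk=8 s=0: VC-HIT | VC [12]
  [4] addr=0x9b blk=9 s=1: MISS | VC [12]
  [5] addr=0xd4 blk=13 s=1: MISS | VC [12, 9]
  [6] addr=0x81 blk=8 s=0: L1-HIT | VC [12, 9]
  [7] addr=0x82 blk=8 s=0: L1-HIT | VC [12, 9]
  [8] addr=0x87 blk=8 s=0: L1-HIT | VC [12, 9]
  [9] addr=0x9e blk=9 s=1: VC-HIT | VC [12, 13]
  [10] addr=0x158 blk=21 s=1: MISS | VC [12, 13, 9]
  [11] addr=0x156 blk=21 s=1: L1-HIT | VC [12, 13, 9]
  [12] addr=0x93 blk=9 s=1: VC-HIT | VC [12, 13, 21]

MISSES = 5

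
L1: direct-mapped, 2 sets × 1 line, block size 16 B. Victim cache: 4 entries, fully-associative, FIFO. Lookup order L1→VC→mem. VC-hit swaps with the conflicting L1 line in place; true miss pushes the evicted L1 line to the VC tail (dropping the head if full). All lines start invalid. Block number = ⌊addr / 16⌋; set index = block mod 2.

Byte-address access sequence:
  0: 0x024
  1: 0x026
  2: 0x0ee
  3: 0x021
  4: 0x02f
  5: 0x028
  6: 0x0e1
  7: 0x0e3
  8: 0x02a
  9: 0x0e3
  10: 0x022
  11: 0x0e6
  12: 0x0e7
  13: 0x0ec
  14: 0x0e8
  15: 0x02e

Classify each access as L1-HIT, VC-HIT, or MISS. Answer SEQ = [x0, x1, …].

SEQ = [MISS, L1-HIT, MISS, VC-HIT, L1-HIT, L1-HIT, VC-HIT, L1-HIT, VC-HIT, VC-HIT, VC-HIT, VC-HIT, L1-HIT, L1-HIT, L1-HIT, VC-HIT]

  [0] addr=0x24 blk=2 s=0: MISS | VC []
  [1] addr=0x26 blk=2 s=0: L1-HIT | VC []
  [2] addr=0xee blk=14 s=0: MISS | VC [2]
  [3] addr=0x21 blk=2 s=0: VC-HIT | VC [14]
  [4] addr=0x2f blk=2 s=0: L1-HIT | VC [14]
  [5] addr=0x28 blk=2 s=0: L1-HIT | VC [14]
  [6] addr=0xe1 blk=14 s=0: VC-HIT | VC [2]
  [7] addr=0xe3 blk=14 s=0: L1-HIT | VC [2]
  [8] addr=0x2a blk=2 s=0: VC-HIT | VC [14]
  [9] addr=0xe3 blk=14 s=0: VC-HIT | VC [2]
  [10] addr=0x22 blk=2 s=0: VC-HIT | VC [14]
  [11] addr=0xe6 blk=14 s=0: VC-HIT | VC [2]
  [12] addr=0xe7 blk=14 s=0: L1-HIT | VC [2]
  [13] addr=0xec blk=14 s=0: L1-HIT | VC [2]
  [14] addr=0xe8 blk=14 s=0: L1-HIT | VC [2]
  [15] addr=0x2e blk=2 s=0: VC-HIT | VC [14]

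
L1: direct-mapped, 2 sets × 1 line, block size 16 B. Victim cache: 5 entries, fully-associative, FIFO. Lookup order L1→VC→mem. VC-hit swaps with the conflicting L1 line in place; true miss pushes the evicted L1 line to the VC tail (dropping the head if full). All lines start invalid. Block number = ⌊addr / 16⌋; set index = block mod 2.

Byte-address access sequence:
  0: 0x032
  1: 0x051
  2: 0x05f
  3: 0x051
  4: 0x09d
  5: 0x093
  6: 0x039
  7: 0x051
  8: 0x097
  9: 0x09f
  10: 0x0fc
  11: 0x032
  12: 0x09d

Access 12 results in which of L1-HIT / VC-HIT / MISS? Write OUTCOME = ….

OUTCOME = VC-HIT

  [0] addr=0x32 blk=3 s=1: MISS | VC []
  [1] addr=0x51 blk=5 s=1: MISS | VC [3]
  [2] addr=0x5f blk=5 s=1: L1-HIT | VC [3]
  [3] addr=0x51 blk=5 s=1: L1-HIT | VC [3]
  [4] addr=0x9d blk=9 s=1: MISS | VC [3, 5]
  [5] addr=0x93 blk=9 s=1: L1-HIT | VC [3, 5]
  [6] addr=0x39 blk=3 s=1: VC-HIT | VC [9, 5]
  [7] addr=0x51 blk=5 s=1: VC-HIT | VC [9, 3]
  [8] addr=0x97 blk=9 s=1: VC-HIT | VC [5, 3]
  [9] addr=0x9f blk=9 s=1: L1-HIT | VC [5, 3]
  [10] addr=0xfc blk=15 s=1: MISS | VC [5, 3, 9]
  [11] addr=0x32 blk=3 s=1: VC-HIT | VC [5, 15, 9]
  [12] addr=0x9d blk=9 s=1: VC-HIT | VC [5, 15, 3]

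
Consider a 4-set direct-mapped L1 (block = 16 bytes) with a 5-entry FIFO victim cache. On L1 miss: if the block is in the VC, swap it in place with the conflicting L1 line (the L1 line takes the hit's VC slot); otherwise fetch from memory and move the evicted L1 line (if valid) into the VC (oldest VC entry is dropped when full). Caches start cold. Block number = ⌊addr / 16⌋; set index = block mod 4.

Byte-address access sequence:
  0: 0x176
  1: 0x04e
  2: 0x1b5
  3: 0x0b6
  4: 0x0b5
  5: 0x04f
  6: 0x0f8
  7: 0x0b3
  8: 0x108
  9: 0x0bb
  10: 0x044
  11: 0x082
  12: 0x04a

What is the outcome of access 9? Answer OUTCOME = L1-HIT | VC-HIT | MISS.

#0 0x176→b23/s3 MISS; vc=[]
#1 0x4e→b4/s0 MISS; vc=[]
#2 0x1b5→b27/s3 MISS; vc=[23]
#3 0xb6→b11/s3 MISS; vc=[23,27]
#4 0xb5→b11/s3 L1-HIT; vc=[23,27]
#5 0x4f→b4/s0 L1-HIT; vc=[23,27]
#6 0xf8→b15/s3 MISS; vc=[23,27,11]
#7 0xb3→b11/s3 VC-HIT; vc=[23,27,15]
#8 0x108→b16/s0 MISS; vc=[23,27,15,4]
#9 0xbb→b11/s3 L1-HIT; vc=[23,27,15,4]
#10 0x44→b4/s0 VC-HIT; vc=[23,27,15,16]
#11 0x82→b8/s0 MISS; vc=[23,27,15,16,4]
#12 0x4a→b4/s0 VC-HIT; vc=[23,27,15,16,8]

OUTCOME = L1-HIT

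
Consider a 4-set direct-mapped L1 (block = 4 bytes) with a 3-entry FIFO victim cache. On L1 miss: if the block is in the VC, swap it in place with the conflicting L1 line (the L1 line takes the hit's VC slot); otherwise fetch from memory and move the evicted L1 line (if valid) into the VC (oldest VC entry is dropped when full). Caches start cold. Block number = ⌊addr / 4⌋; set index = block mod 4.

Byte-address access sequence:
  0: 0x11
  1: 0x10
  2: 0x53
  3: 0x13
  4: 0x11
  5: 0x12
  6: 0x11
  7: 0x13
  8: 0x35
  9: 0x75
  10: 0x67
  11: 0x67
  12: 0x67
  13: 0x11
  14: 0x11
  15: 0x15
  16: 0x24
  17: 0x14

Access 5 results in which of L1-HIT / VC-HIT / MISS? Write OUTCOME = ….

0: 0x11 (blk 4, set 0) → MISS  vc=[]
1: 0x10 (blk 4, set 0) → L1-HIT  vc=[]
2: 0x53 (blk 20, set 0) → MISS  vc=[4]
3: 0x13 (blk 4, set 0) → VC-HIT  vc=[20]
4: 0x11 (blk 4, set 0) → L1-HIT  vc=[20]
5: 0x12 (blk 4, set 0) → L1-HIT  vc=[20]
6: 0x11 (blk 4, set 0) → L1-HIT  vc=[20]
7: 0x13 (blk 4, set 0) → L1-HIT  vc=[20]
8: 0x35 (blk 13, set 1) → MISS  vc=[20]
9: 0x75 (blk 29, set 1) → MISS  vc=[20, 13]
10: 0x67 (blk 25, set 1) → MISS  vc=[20, 13, 29]
11: 0x67 (blk 25, set 1) → L1-HIT  vc=[20, 13, 29]
12: 0x67 (blk 25, set 1) → L1-HIT  vc=[20, 13, 29]
13: 0x11 (blk 4, set 0) → L1-HIT  vc=[20, 13, 29]
14: 0x11 (blk 4, set 0) → L1-HIT  vc=[20, 13, 29]
15: 0x15 (blk 5, set 1) → MISS  vc=[13, 29, 25]
16: 0x24 (blk 9, set 1) → MISS  vc=[29, 25, 5]
17: 0x14 (blk 5, set 1) → VC-HIT  vc=[29, 25, 9]

OUTCOME = L1-HIT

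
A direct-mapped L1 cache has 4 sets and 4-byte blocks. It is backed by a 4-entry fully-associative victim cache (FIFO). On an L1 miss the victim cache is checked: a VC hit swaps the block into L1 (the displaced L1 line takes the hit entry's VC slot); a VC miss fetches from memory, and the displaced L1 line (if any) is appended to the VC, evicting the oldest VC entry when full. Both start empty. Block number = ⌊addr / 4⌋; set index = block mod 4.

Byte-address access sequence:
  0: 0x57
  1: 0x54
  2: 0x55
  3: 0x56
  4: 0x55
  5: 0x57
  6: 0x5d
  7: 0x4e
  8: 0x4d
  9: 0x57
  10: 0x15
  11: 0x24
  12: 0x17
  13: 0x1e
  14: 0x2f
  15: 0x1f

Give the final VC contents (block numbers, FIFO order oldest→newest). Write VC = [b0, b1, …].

VC = [21, 9, 19, 11]

0: 0x57 (blk 21, set 1) → MISS  vc=[]
1: 0x54 (blk 21, set 1) → L1-HIT  vc=[]
2: 0x55 (blk 21, set 1) → L1-HIT  vc=[]
3: 0x56 (blk 21, set 1) → L1-HIT  vc=[]
4: 0x55 (blk 21, set 1) → L1-HIT  vc=[]
5: 0x57 (blk 21, set 1) → L1-HIT  vc=[]
6: 0x5d (blk 23, set 3) → MISS  vc=[]
7: 0x4e (blk 19, set 3) → MISS  vc=[23]
8: 0x4d (blk 19, set 3) → L1-HIT  vc=[23]
9: 0x57 (blk 21, set 1) → L1-HIT  vc=[23]
10: 0x15 (blk 5, set 1) → MISS  vc=[23, 21]
11: 0x24 (blk 9, set 1) → MISS  vc=[23, 21, 5]
12: 0x17 (blk 5, set 1) → VC-HIT  vc=[23, 21, 9]
13: 0x1e (blk 7, set 3) → MISS  vc=[23, 21, 9, 19]
14: 0x2f (blk 11, set 3) → MISS  vc=[21, 9, 19, 7]
15: 0x1f (blk 7, set 3) → VC-HIT  vc=[21, 9, 19, 11]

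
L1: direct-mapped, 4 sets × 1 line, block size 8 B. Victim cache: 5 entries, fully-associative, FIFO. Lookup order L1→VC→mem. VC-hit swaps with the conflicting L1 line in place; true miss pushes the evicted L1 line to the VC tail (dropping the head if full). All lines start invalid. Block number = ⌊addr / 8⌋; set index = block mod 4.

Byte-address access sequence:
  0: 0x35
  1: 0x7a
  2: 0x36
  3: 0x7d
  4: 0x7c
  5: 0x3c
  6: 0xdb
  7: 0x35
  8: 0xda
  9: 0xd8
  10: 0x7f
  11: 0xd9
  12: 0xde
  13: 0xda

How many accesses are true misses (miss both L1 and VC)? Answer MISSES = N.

#0 0x35→b6/s2 MISS; vc=[]
#1 0x7a→b15/s3 MISS; vc=[]
#2 0x36→b6/s2 L1-HIT; vc=[]
#3 0x7d→b15/s3 L1-HIT; vc=[]
#4 0x7c→b15/s3 L1-HIT; vc=[]
#5 0x3c→b7/s3 MISS; vc=[15]
#6 0xdb→b27/s3 MISS; vc=[15,7]
#7 0x35→b6/s2 L1-HIT; vc=[15,7]
#8 0xda→b27/s3 L1-HIT; vc=[15,7]
#9 0xd8→b27/s3 L1-HIT; vc=[15,7]
#10 0x7f→b15/s3 VC-HIT; vc=[27,7]
#11 0xd9→b27/s3 VC-HIT; vc=[15,7]
#12 0xde→b27/s3 L1-HIT; vc=[15,7]
#13 0xda→b27/s3 L1-HIT; vc=[15,7]

MISSES = 4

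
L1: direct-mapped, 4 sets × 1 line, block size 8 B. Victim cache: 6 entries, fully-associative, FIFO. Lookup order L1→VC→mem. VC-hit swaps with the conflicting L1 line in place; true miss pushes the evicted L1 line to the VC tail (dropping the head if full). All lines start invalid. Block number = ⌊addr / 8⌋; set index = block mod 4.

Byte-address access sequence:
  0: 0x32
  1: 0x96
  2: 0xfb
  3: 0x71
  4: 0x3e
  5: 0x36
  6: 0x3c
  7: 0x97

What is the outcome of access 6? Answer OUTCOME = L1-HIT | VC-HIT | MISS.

0: 0x32 (blk 6, set 2) → MISS  vc=[]
1: 0x96 (blk 18, set 2) → MISS  vc=[6]
2: 0xfb (blk 31, set 3) → MISS  vc=[6]
3: 0x71 (blk 14, set 2) → MISS  vc=[6, 18]
4: 0x3e (blk 7, set 3) → MISS  vc=[6, 18, 31]
5: 0x36 (blk 6, set 2) → VC-HIT  vc=[14, 18, 31]
6: 0x3c (blk 7, set 3) → L1-HIT  vc=[14, 18, 31]
7: 0x97 (blk 18, set 2) → VC-HIT  vc=[14, 6, 31]

OUTCOME = L1-HIT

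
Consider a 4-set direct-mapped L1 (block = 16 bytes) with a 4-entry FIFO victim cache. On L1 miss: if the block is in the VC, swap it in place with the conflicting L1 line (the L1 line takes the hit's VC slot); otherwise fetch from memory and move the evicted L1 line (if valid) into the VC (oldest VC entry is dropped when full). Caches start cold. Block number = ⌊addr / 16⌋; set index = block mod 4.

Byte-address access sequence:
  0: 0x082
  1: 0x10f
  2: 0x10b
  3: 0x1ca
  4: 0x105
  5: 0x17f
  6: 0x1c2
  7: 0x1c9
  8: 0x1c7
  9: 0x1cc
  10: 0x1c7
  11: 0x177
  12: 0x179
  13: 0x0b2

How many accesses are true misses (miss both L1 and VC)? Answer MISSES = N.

MISSES = 5

#0 0x82→b8/s0 MISS; vc=[]
#1 0x10f→b16/s0 MISS; vc=[8]
#2 0x10b→b16/s0 L1-HIT; vc=[8]
#3 0x1ca→b28/s0 MISS; vc=[8,16]
#4 0x105→b16/s0 VC-HIT; vc=[8,28]
#5 0x17f→b23/s3 MISS; vc=[8,28]
#6 0x1c2→b28/s0 VC-HIT; vc=[8,16]
#7 0x1c9→b28/s0 L1-HIT; vc=[8,16]
#8 0x1c7→b28/s0 L1-HIT; vc=[8,16]
#9 0x1cc→b28/s0 L1-HIT; vc=[8,16]
#10 0x1c7→b28/s0 L1-HIT; vc=[8,16]
#11 0x177→b23/s3 L1-HIT; vc=[8,16]
#12 0x179→b23/s3 L1-HIT; vc=[8,16]
#13 0xb2→b11/s3 MISS; vc=[8,16,23]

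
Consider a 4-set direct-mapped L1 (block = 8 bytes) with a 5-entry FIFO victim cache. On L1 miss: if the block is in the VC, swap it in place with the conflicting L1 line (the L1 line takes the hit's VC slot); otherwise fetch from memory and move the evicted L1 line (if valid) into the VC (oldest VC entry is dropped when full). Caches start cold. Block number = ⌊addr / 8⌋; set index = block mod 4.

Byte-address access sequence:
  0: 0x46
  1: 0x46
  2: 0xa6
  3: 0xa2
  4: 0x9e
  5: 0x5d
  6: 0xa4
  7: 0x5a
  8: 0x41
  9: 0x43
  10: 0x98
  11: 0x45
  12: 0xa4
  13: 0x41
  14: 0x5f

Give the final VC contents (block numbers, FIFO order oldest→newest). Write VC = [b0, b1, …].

VC = [20, 19]

#0 0x46→b8/s0 MISS; vc=[]
#1 0x46→b8/s0 L1-HIT; vc=[]
#2 0xa6→b20/s0 MISS; vc=[8]
#3 0xa2→b20/s0 L1-HIT; vc=[8]
#4 0x9e→b19/s3 MISS; vc=[8]
#5 0x5d→b11/s3 MISS; vc=[8,19]
#6 0xa4→b20/s0 L1-HIT; vc=[8,19]
#7 0x5a→b11/s3 L1-HIT; vc=[8,19]
#8 0x41→b8/s0 VC-HIT; vc=[20,19]
#9 0x43→b8/s0 L1-HIT; vc=[20,19]
#10 0x98→b19/s3 VC-HIT; vc=[20,11]
#11 0x45→b8/s0 L1-HIT; vc=[20,11]
#12 0xa4→b20/s0 VC-HIT; vc=[8,11]
#13 0x41→b8/s0 VC-HIT; vc=[20,11]
#14 0x5f→b11/s3 VC-HIT; vc=[20,19]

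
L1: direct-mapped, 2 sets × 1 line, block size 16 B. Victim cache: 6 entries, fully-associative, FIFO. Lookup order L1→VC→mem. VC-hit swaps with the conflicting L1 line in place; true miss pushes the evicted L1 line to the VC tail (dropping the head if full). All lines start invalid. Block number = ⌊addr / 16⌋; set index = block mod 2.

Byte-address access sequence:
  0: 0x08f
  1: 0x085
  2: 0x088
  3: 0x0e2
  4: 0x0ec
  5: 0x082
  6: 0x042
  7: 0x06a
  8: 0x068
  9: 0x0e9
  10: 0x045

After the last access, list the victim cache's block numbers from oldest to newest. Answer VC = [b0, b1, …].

VC = [6, 8, 14]

0: 0x8f (blk 8, set 0) → MISS  vc=[]
1: 0x85 (blk 8, set 0) → L1-HIT  vc=[]
2: 0x88 (blk 8, set 0) → L1-HIT  vc=[]
3: 0xe2 (blk 14, set 0) → MISS  vc=[8]
4: 0xec (blk 14, set 0) → L1-HIT  vc=[8]
5: 0x82 (blk 8, set 0) → VC-HIT  vc=[14]
6: 0x42 (blk 4, set 0) → MISS  vc=[14, 8]
7: 0x6a (blk 6, set 0) → MISS  vc=[14, 8, 4]
8: 0x68 (blk 6, set 0) → L1-HIT  vc=[14, 8, 4]
9: 0xe9 (blk 14, set 0) → VC-HIT  vc=[6, 8, 4]
10: 0x45 (blk 4, set 0) → VC-HIT  vc=[6, 8, 14]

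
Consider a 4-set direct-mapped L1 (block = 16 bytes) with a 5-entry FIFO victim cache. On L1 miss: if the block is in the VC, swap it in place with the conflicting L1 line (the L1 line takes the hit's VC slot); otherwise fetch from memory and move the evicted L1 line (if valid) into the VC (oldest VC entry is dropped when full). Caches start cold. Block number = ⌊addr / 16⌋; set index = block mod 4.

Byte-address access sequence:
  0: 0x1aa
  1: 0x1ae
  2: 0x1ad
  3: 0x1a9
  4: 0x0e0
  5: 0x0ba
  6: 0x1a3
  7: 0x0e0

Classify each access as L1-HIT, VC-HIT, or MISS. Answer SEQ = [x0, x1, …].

SEQ = [MISS, L1-HIT, L1-HIT, L1-HIT, MISS, MISS, VC-HIT, VC-HIT]

  [0] addr=0x1aa blk=26 s=2: MISS | VC []
  [1] addr=0x1ae blk=26 s=2: L1-HIT | VC []
  [2] addr=0x1ad blk=26 s=2: L1-HIT | VC []
  [3] addr=0x1a9 blk=26 s=2: L1-HIT | VC []
  [4] addr=0xe0 blk=14 s=2: MISS | VC [26]
  [5] addr=0xba blk=11 s=3: MISS | VC [26]
  [6] addr=0x1a3 blk=26 s=2: VC-HIT | VC [14]
  [7] addr=0xe0 blk=14 s=2: VC-HIT | VC [26]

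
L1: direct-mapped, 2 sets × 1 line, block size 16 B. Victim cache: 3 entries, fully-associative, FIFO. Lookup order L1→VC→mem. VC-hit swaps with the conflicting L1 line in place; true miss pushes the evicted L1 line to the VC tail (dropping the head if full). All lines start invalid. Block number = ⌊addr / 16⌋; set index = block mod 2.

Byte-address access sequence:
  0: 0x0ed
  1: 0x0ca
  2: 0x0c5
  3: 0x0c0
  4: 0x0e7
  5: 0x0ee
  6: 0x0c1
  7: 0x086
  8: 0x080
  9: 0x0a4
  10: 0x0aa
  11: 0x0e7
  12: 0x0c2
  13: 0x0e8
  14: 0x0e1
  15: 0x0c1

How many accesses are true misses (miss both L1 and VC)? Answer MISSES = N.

MISSES = 4

#0 0xed→b14/s0 MISS; vc=[]
#1 0xca→b12/s0 MISS; vc=[14]
#2 0xc5→b12/s0 L1-HIT; vc=[14]
#3 0xc0→b12/s0 L1-HIT; vc=[14]
#4 0xe7→b14/s0 VC-HIT; vc=[12]
#5 0xee→b14/s0 L1-HIT; vc=[12]
#6 0xc1→b12/s0 VC-HIT; vc=[14]
#7 0x86→b8/s0 MISS; vc=[14,12]
#8 0x80→b8/s0 L1-HIT; vc=[14,12]
#9 0xa4→b10/s0 MISS; vc=[14,12,8]
#10 0xaa→b10/s0 L1-HIT; vc=[14,12,8]
#11 0xe7→b14/s0 VC-HIT; vc=[10,12,8]
#12 0xc2→b12/s0 VC-HIT; vc=[10,14,8]
#13 0xe8→b14/s0 VC-HIT; vc=[10,12,8]
#14 0xe1→b14/s0 L1-HIT; vc=[10,12,8]
#15 0xc1→b12/s0 VC-HIT; vc=[10,14,8]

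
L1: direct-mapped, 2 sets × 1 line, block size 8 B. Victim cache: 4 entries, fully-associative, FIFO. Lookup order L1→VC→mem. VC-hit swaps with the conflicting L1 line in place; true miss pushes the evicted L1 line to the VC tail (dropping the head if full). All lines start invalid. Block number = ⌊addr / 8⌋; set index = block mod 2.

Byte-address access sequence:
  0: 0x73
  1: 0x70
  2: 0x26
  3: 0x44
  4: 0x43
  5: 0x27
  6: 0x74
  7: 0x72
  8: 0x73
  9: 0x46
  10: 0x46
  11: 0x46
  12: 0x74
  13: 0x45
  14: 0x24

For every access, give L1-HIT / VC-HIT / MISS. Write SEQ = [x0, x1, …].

SEQ = [MISS, L1-HIT, MISS, MISS, L1-HIT, VC-HIT, VC-HIT, L1-HIT, L1-HIT, VC-HIT, L1-HIT, L1-HIT, VC-HIT, VC-HIT, VC-HIT]

  [0] addr=0x73 blk=14 s=0: MISS | VC []
  [1] addr=0x70 blk=14 s=0: L1-HIT | VC []
  [2] addr=0x26 blk=4 s=0: MISS | VC [14]
  [3] addr=0x44 blk=8 s=0: MISS | VC [14, 4]
  [4] addr=0x43 blk=8 s=0: L1-HIT | VC [14, 4]
  [5] addr=0x27 blk=4 s=0: VC-HIT | VC [14, 8]
  [6] addr=0x74 blk=14 s=0: VC-HIT | VC [4, 8]
  [7] addr=0x72 blk=14 s=0: L1-HIT | VC [4, 8]
  [8] addr=0x73 blk=14 s=0: L1-HIT | VC [4, 8]
  [9] addr=0x46 blk=8 s=0: VC-HIT | VC [4, 14]
  [10] addr=0x46 blk=8 s=0: L1-HIT | VC [4, 14]
  [11] addr=0x46 blk=8 s=0: L1-HIT | VC [4, 14]
  [12] addr=0x74 blk=14 s=0: VC-HIT | VC [4, 8]
  [13] addr=0x45 blk=8 s=0: VC-HIT | VC [4, 14]
  [14] addr=0x24 blk=4 s=0: VC-HIT | VC [8, 14]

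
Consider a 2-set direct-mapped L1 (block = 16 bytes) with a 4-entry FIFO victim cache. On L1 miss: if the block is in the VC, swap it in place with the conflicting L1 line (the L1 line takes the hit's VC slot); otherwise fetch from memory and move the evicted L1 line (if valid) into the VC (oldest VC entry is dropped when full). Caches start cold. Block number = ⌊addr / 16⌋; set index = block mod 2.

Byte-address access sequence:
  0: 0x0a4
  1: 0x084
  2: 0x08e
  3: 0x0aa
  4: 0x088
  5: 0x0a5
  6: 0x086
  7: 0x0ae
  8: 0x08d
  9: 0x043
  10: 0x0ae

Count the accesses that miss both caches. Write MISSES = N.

MISSES = 3

#0 0xa4→b10/s0 MISS; vc=[]
#1 0x84→b8/s0 MISS; vc=[10]
#2 0x8e→b8/s0 L1-HIT; vc=[10]
#3 0xaa→b10/s0 VC-HIT; vc=[8]
#4 0x88→b8/s0 VC-HIT; vc=[10]
#5 0xa5→b10/s0 VC-HIT; vc=[8]
#6 0x86→b8/s0 VC-HIT; vc=[10]
#7 0xae→b10/s0 VC-HIT; vc=[8]
#8 0x8d→b8/s0 VC-HIT; vc=[10]
#9 0x43→b4/s0 MISS; vc=[10,8]
#10 0xae→b10/s0 VC-HIT; vc=[4,8]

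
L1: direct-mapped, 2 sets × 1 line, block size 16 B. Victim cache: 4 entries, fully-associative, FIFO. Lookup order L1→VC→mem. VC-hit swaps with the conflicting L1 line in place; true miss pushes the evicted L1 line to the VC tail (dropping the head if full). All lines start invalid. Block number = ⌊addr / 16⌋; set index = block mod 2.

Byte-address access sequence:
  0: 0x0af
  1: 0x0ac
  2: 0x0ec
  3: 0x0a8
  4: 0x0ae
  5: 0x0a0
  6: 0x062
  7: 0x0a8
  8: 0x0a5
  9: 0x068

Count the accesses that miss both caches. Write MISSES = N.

#0 0xaf→b10/s0 MISS; vc=[]
#1 0xac→b10/s0 L1-HIT; vc=[]
#2 0xec→b14/s0 MISS; vc=[10]
#3 0xa8→b10/s0 VC-HIT; vc=[14]
#4 0xae→b10/s0 L1-HIT; vc=[14]
#5 0xa0→b10/s0 L1-HIT; vc=[14]
#6 0x62→b6/s0 MISS; vc=[14,10]
#7 0xa8→b10/s0 VC-HIT; vc=[14,6]
#8 0xa5→b10/s0 L1-HIT; vc=[14,6]
#9 0x68→b6/s0 VC-HIT; vc=[14,10]

MISSES = 3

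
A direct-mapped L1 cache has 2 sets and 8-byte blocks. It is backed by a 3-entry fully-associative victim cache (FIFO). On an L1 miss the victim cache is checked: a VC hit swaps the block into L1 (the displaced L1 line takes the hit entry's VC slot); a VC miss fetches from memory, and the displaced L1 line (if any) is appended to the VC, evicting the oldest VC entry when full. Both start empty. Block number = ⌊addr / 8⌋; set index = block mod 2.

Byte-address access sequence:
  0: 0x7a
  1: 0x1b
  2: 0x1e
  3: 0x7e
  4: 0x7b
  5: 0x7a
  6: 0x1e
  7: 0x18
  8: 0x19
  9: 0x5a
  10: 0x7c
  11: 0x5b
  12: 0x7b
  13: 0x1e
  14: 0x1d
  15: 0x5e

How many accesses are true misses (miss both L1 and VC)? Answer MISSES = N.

MISSES = 3

#0 0x7a→b15/s1 MISS; vc=[]
#1 0x1b→b3/s1 MISS; vc=[15]
#2 0x1e→b3/s1 L1-HIT; vc=[15]
#3 0x7e→b15/s1 VC-HIT; vc=[3]
#4 0x7b→b15/s1 L1-HIT; vc=[3]
#5 0x7a→b15/s1 L1-HIT; vc=[3]
#6 0x1e→b3/s1 VC-HIT; vc=[15]
#7 0x18→b3/s1 L1-HIT; vc=[15]
#8 0x19→b3/s1 L1-HIT; vc=[15]
#9 0x5a→b11/s1 MISS; vc=[15,3]
#10 0x7c→b15/s1 VC-HIT; vc=[11,3]
#11 0x5b→b11/s1 VC-HIT; vc=[15,3]
#12 0x7b→b15/s1 VC-HIT; vc=[11,3]
#13 0x1e→b3/s1 VC-HIT; vc=[11,15]
#14 0x1d→b3/s1 L1-HIT; vc=[11,15]
#15 0x5e→b11/s1 VC-HIT; vc=[3,15]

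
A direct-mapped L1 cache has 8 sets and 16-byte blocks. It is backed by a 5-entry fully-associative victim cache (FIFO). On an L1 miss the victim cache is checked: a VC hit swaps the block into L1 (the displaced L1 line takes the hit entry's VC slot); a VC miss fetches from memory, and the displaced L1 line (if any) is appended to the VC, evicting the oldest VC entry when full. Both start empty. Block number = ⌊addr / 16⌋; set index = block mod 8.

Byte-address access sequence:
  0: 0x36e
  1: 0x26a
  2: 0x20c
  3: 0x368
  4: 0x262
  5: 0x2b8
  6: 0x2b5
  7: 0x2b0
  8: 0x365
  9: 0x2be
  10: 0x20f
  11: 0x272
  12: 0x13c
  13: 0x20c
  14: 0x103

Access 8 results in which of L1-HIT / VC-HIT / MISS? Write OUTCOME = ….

OUTCOME = VC-HIT

#0 0x36e→b54/s6 MISS; vc=[]
#1 0x26a→b38/s6 MISS; vc=[54]
#2 0x20c→b32/s0 MISS; vc=[54]
#3 0x368→b54/s6 VC-HIT; vc=[38]
#4 0x262→b38/s6 VC-HIT; vc=[54]
#5 0x2b8→b43/s3 MISS; vc=[54]
#6 0x2b5→b43/s3 L1-HIT; vc=[54]
#7 0x2b0→b43/s3 L1-HIT; vc=[54]
#8 0x365→b54/s6 VC-HIT; vc=[38]
#9 0x2be→b43/s3 L1-HIT; vc=[38]
#10 0x20f→b32/s0 L1-HIT; vc=[38]
#11 0x272→b39/s7 MISS; vc=[38]
#12 0x13c→b19/s3 MISS; vc=[38,43]
#13 0x20c→b32/s0 L1-HIT; vc=[38,43]
#14 0x103→b16/s0 MISS; vc=[38,43,32]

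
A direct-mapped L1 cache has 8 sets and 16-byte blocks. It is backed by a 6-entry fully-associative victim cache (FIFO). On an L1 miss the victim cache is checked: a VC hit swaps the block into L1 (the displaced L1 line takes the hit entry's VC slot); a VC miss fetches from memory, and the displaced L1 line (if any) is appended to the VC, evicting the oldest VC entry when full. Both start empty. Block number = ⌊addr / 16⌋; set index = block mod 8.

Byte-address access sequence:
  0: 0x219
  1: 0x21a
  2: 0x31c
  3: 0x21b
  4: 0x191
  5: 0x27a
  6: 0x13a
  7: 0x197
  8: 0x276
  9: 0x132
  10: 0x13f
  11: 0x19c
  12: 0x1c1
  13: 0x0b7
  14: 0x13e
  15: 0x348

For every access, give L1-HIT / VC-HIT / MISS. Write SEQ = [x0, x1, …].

  [0] addr=0x219 blk=33 s=1: MISS | VC []
  [1] addr=0x21a blk=33 s=1: L1-HIT | VC []
  [2] addr=0x31c blk=49 s=1: MISS | VC [33]
  [3] addr=0x21b blk=33 s=1: VC-HIT | VC [49]
  [4] addr=0x191 blk=25 s=1: MISS | VC [49, 33]
  [5] addr=0x27a blk=39 s=7: MISS | VC [49, 33]
  [6] addr=0x13a blk=19 s=3: MISS | VC [49, 33]
  [7] addr=0x197 blk=25 s=1: L1-HIT | VC [49, 33]
  [8] addr=0x276 blk=39 s=7: L1-HIT | VC [49, 33]
  [9] addr=0x132 blk=19 s=3: L1-HIT | VC [49, 33]
  [10] addr=0x13f blk=19 s=3: L1-HIT | VC [49, 33]
  [11] addr=0x19c blk=25 s=1: L1-HIT | VC [49, 33]
  [12] addr=0x1c1 blk=28 s=4: MISS | VC [49, 33]
  [13] addr=0xb7 blk=11 s=3: MISS | VC [49, 33, 19]
  [14] addr=0x13e blk=19 s=3: VC-HIT | VC [49, 33, 11]
  [15] addr=0x348 blk=52 s=4: MISS | VC [49, 33, 11, 28]

SEQ = [MISS, L1-HIT, MISS, VC-HIT, MISS, MISS, MISS, L1-HIT, L1-HIT, L1-HIT, L1-HIT, L1-HIT, MISS, MISS, VC-HIT, MISS]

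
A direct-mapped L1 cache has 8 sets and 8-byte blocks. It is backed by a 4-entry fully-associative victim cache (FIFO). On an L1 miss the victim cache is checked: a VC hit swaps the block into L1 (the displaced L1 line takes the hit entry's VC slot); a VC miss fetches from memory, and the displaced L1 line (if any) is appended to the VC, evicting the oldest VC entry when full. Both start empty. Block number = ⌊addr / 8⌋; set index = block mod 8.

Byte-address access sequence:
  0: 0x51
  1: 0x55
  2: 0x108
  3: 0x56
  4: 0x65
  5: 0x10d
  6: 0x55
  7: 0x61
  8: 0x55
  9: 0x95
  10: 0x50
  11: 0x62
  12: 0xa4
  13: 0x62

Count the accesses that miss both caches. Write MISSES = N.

MISSES = 5

0: 0x51 (blk 10, set 2) → MISS  vc=[]
1: 0x55 (blk 10, set 2) → L1-HIT  vc=[]
2: 0x108 (blk 33, set 1) → MISS  vc=[]
3: 0x56 (blk 10, set 2) → L1-HIT  vc=[]
4: 0x65 (blk 12, set 4) → MISS  vc=[]
5: 0x10d (blk 33, set 1) → L1-HIT  vc=[]
6: 0x55 (blk 10, set 2) → L1-HIT  vc=[]
7: 0x61 (blk 12, set 4) → L1-HIT  vc=[]
8: 0x55 (blk 10, set 2) → L1-HIT  vc=[]
9: 0x95 (blk 18, set 2) → MISS  vc=[10]
10: 0x50 (blk 10, set 2) → VC-HIT  vc=[18]
11: 0x62 (blk 12, set 4) → L1-HIT  vc=[18]
12: 0xa4 (blk 20, set 4) → MISS  vc=[18, 12]
13: 0x62 (blk 12, set 4) → VC-HIT  vc=[18, 20]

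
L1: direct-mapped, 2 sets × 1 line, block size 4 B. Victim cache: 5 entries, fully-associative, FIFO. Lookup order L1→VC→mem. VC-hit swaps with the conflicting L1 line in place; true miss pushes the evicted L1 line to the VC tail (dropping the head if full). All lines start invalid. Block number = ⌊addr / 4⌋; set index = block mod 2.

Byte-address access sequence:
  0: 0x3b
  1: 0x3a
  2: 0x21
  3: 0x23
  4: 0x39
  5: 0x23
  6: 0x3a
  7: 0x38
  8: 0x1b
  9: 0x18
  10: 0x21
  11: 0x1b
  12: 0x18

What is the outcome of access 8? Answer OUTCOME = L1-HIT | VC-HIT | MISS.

#0 0x3b→b14/s0 MISS; vc=[]
#1 0x3a→b14/s0 L1-HIT; vc=[]
#2 0x21→b8/s0 MISS; vc=[14]
#3 0x23→b8/s0 L1-HIT; vc=[14]
#4 0x39→b14/s0 VC-HIT; vc=[8]
#5 0x23→b8/s0 VC-HIT; vc=[14]
#6 0x3a→b14/s0 VC-HIT; vc=[8]
#7 0x38→b14/s0 L1-HIT; vc=[8]
#8 0x1b→b6/s0 MISS; vc=[8,14]
#9 0x18→b6/s0 L1-HIT; vc=[8,14]
#10 0x21→b8/s0 VC-HIT; vc=[6,14]
#11 0x1b→b6/s0 VC-HIT; vc=[8,14]
#12 0x18→b6/s0 L1-HIT; vc=[8,14]

OUTCOME = MISS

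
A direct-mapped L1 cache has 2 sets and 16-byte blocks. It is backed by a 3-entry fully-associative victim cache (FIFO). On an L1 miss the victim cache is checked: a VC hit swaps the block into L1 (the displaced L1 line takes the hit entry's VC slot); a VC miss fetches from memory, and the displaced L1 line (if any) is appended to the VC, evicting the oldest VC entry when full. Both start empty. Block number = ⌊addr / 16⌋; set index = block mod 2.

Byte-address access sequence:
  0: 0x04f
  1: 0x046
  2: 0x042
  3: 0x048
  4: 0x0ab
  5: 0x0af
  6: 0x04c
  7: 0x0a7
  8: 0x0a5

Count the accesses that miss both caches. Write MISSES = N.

#0 0x4f→b4/s0 MISS; vc=[]
#1 0x46→b4/s0 L1-HIT; vc=[]
#2 0x42→b4/s0 L1-HIT; vc=[]
#3 0x48→b4/s0 L1-HIT; vc=[]
#4 0xab→b10/s0 MISS; vc=[4]
#5 0xaf→b10/s0 L1-HIT; vc=[4]
#6 0x4c→b4/s0 VC-HIT; vc=[10]
#7 0xa7→b10/s0 VC-HIT; vc=[4]
#8 0xa5→b10/s0 L1-HIT; vc=[4]

MISSES = 2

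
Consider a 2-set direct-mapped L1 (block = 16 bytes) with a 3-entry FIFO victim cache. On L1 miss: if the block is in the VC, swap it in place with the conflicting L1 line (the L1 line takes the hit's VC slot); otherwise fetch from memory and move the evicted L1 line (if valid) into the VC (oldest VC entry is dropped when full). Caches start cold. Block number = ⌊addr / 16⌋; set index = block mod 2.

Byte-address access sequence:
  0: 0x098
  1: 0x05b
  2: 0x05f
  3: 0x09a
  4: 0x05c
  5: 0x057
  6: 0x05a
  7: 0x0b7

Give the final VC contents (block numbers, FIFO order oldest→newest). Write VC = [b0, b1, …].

#0 0x98→b9/s1 MISS; vc=[]
#1 0x5b→b5/s1 MISS; vc=[9]
#2 0x5f→b5/s1 L1-HIT; vc=[9]
#3 0x9a→b9/s1 VC-HIT; vc=[5]
#4 0x5c→b5/s1 VC-HIT; vc=[9]
#5 0x57→b5/s1 L1-HIT; vc=[9]
#6 0x5a→b5/s1 L1-HIT; vc=[9]
#7 0xb7→b11/s1 MISS; vc=[9,5]

VC = [9, 5]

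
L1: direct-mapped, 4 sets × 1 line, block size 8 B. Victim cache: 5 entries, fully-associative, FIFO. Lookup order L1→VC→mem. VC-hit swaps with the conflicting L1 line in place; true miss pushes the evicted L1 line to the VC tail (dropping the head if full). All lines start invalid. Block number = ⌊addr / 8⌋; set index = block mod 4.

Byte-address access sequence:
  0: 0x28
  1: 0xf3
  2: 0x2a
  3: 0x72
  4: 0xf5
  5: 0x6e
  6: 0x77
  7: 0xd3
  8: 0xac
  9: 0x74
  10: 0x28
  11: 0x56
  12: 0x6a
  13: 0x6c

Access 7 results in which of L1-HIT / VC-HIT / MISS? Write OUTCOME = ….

OUTCOME = MISS

  [0] addr=0x28 blk=5 s=1: MISS | VC []
  [1] addr=0xf3 blk=30 s=2: MISS | VC []
  [2] addr=0x2a blk=5 s=1: L1-HIT | VC []
  [3] addr=0x72 blk=14 s=2: MISS | VC [30]
  [4] addr=0xf5 blk=30 s=2: VC-HIT | VC [14]
  [5] addr=0x6e blk=13 s=1: MISS | VC [14, 5]
  [6] addr=0x77 blk=14 s=2: VC-HIT | VC [30, 5]
  [7] addr=0xd3 blk=26 s=2: MISS | VC [30, 5, 14]
  [8] addr=0xac blk=21 s=1: MISS | VC [30, 5, 14, 13]
  [9] addr=0x74 blk=14 s=2: VC-HIT | VC [30, 5, 26, 13]
  [10] addr=0x28 blk=5 s=1: VC-HIT | VC [30, 21, 26, 13]
  [11] addr=0x56 blk=10 s=2: MISS | VC [30, 21, 26, 13, 14]
  [12] addr=0x6a blk=13 s=1: VC-HIT | VC [30, 21, 26, 5, 14]
  [13] addr=0x6c blk=13 s=1: L1-HIT | VC [30, 21, 26, 5, 14]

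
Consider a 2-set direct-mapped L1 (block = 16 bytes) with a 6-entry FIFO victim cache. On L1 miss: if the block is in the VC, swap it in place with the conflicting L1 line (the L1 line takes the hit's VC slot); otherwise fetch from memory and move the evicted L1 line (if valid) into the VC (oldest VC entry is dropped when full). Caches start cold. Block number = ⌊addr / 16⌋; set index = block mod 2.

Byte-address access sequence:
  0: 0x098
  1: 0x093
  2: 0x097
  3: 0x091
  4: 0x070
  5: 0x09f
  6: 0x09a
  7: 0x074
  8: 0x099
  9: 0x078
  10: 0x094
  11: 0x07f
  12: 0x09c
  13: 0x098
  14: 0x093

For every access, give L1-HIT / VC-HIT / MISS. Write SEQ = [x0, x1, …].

SEQ = [MISS, L1-HIT, L1-HIT, L1-HIT, MISS, VC-HIT, L1-HIT, VC-HIT, VC-HIT, VC-HIT, VC-HIT, VC-HIT, VC-HIT, L1-HIT, L1-HIT]

0: 0x98 (blk 9, set 1) → MISS  vc=[]
1: 0x93 (blk 9, set 1) → L1-HIT  vc=[]
2: 0x97 (blk 9, set 1) → L1-HIT  vc=[]
3: 0x91 (blk 9, set 1) → L1-HIT  vc=[]
4: 0x70 (blk 7, set 1) → MISS  vc=[9]
5: 0x9f (blk 9, set 1) → VC-HIT  vc=[7]
6: 0x9a (blk 9, set 1) → L1-HIT  vc=[7]
7: 0x74 (blk 7, set 1) → VC-HIT  vc=[9]
8: 0x99 (blk 9, set 1) → VC-HIT  vc=[7]
9: 0x78 (blk 7, set 1) → VC-HIT  vc=[9]
10: 0x94 (blk 9, set 1) → VC-HIT  vc=[7]
11: 0x7f (blk 7, set 1) → VC-HIT  vc=[9]
12: 0x9c (blk 9, set 1) → VC-HIT  vc=[7]
13: 0x98 (blk 9, set 1) → L1-HIT  vc=[7]
14: 0x93 (blk 9, set 1) → L1-HIT  vc=[7]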